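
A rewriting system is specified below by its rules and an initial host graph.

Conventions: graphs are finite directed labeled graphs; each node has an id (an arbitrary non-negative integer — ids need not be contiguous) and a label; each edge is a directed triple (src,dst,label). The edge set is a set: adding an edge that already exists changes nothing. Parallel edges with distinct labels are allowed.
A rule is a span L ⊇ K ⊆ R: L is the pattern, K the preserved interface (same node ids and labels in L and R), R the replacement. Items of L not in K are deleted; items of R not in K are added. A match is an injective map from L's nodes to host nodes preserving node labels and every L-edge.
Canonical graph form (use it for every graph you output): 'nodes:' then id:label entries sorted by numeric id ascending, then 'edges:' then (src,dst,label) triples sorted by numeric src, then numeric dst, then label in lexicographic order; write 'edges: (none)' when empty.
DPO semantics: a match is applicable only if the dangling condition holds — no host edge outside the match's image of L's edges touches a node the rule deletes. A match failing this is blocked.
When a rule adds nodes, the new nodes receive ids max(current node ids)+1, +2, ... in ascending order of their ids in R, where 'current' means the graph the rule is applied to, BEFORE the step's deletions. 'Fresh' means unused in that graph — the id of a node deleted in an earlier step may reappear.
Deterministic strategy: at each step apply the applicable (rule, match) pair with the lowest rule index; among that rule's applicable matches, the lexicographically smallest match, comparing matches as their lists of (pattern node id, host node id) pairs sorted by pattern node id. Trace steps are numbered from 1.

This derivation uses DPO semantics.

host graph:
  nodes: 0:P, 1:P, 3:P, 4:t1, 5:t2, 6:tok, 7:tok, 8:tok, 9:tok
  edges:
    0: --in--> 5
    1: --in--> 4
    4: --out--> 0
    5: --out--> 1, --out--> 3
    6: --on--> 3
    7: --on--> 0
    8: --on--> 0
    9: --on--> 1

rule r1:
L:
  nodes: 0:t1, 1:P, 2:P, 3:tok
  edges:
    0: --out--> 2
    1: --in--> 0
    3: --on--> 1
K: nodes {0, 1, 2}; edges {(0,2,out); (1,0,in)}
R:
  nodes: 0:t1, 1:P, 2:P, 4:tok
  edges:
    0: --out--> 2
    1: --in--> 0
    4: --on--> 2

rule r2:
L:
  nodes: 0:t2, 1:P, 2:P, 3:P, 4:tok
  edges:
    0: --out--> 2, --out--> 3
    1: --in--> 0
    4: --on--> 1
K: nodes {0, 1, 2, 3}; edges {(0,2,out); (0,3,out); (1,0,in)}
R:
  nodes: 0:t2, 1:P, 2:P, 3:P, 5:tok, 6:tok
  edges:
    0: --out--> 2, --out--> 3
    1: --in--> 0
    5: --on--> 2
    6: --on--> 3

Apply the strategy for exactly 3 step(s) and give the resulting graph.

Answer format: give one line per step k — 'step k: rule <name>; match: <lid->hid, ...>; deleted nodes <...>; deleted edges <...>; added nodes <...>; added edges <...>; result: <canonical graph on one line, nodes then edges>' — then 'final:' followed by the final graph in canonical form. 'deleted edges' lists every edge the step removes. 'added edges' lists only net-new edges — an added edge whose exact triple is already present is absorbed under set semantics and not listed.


step 1: rule r1; match: 0->4, 1->1, 2->0, 3->9; deleted nodes 9; deleted edges (9,1,on); added nodes 10; added edges (10,0,on); result: nodes: 0:P, 1:P, 3:P, 4:t1, 5:t2, 6:tok, 7:tok, 8:tok, 10:tok edges: (0,5,in); (1,4,in); (4,0,out); (5,1,out); (5,3,out); (6,3,on); (7,0,on); (8,0,on); (10,0,on)
step 2: rule r2; match: 0->5, 1->0, 2->1, 3->3, 4->7; deleted nodes 7; deleted edges (7,0,on); added nodes 11, 12; added edges (11,1,on); (12,3,on); result: nodes: 0:P, 1:P, 3:P, 4:t1, 5:t2, 6:tok, 8:tok, 10:tok, 11:tok, 12:tok edges: (0,5,in); (1,4,in); (4,0,out); (5,1,out); (5,3,out); (6,3,on); (8,0,on); (10,0,on); (11,1,on); (12,3,on)
step 3: rule r1; match: 0->4, 1->1, 2->0, 3->11; deleted nodes 11; deleted edges (11,1,on); added nodes 13; added edges (13,0,on); result: nodes: 0:P, 1:P, 3:P, 4:t1, 5:t2, 6:tok, 8:tok, 10:tok, 12:tok, 13:tok edges: (0,5,in); (1,4,in); (4,0,out); (5,1,out); (5,3,out); (6,3,on); (8,0,on); (10,0,on); (12,3,on); (13,0,on)
final:
nodes: 0:P, 1:P, 3:P, 4:t1, 5:t2, 6:tok, 8:tok, 10:tok, 12:tok, 13:tok
edges: (0,5,in); (1,4,in); (4,0,out); (5,1,out); (5,3,out); (6,3,on); (8,0,on); (10,0,on); (12,3,on); (13,0,on)


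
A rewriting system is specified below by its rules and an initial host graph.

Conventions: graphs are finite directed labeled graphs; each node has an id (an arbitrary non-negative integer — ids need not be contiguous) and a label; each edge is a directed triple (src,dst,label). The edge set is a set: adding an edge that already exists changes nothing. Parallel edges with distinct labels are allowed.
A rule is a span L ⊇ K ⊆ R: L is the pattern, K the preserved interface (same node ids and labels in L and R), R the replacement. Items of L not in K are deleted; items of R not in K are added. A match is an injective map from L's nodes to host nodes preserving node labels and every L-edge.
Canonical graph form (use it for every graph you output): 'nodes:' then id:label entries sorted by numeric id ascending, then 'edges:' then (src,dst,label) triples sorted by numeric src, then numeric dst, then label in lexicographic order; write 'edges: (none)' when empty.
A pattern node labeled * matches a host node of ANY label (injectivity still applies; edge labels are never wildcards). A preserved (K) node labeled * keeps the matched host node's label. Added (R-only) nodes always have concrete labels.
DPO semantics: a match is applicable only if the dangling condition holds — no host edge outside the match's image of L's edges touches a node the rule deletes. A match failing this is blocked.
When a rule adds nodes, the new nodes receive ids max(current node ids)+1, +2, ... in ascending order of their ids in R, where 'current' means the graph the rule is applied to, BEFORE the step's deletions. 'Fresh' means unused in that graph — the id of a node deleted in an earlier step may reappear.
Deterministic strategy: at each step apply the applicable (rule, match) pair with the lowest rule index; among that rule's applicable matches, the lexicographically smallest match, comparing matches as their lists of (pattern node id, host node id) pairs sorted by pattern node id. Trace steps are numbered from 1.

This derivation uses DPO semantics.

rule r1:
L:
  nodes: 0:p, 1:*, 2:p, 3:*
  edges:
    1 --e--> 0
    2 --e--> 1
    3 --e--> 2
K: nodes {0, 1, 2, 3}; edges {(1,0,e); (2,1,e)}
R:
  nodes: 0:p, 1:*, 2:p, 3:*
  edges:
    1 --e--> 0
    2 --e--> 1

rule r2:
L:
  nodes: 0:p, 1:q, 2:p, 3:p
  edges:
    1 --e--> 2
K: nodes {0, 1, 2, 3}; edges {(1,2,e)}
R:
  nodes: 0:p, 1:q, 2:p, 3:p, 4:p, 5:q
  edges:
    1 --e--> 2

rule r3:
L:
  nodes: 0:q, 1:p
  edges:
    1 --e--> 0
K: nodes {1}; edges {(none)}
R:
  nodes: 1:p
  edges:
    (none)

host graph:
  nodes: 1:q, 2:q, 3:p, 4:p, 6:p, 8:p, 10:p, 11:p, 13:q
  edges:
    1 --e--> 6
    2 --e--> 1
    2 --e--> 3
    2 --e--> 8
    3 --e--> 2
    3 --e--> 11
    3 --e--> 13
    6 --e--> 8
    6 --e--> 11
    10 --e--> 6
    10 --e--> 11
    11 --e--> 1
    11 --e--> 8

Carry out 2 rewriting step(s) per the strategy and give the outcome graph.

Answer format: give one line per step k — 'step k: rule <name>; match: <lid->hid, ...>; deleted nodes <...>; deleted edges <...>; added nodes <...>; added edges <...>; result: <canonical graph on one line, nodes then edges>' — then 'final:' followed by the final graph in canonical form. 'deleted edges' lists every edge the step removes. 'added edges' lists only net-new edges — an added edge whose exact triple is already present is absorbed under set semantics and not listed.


step 1: rule r1; match: 0->6, 1->1, 2->11, 3->3; deleted nodes (none); deleted edges (3,11,e); added nodes (none); added edges (none); result: nodes: 1:q, 2:q, 3:p, 4:p, 6:p, 8:p, 10:p, 11:p, 13:q edges: (1,6,e); (2,1,e); (2,3,e); (2,8,e); (3,2,e); (3,13,e); (6,8,e); (6,11,e); (10,6,e); (10,11,e); (11,1,e); (11,8,e)
step 2: rule r1; match: 0->6, 1->1, 2->11, 3->10; deleted nodes (none); deleted edges (10,11,e); added nodes (none); added edges (none); result: nodes: 1:q, 2:q, 3:p, 4:p, 6:p, 8:p, 10:p, 11:p, 13:q edges: (1,6,e); (2,1,e); (2,3,e); (2,8,e); (3,2,e); (3,13,e); (6,8,e); (6,11,e); (10,6,e); (11,1,e); (11,8,e)
final:
nodes: 1:q, 2:q, 3:p, 4:p, 6:p, 8:p, 10:p, 11:p, 13:q
edges: (1,6,e); (2,1,e); (2,3,e); (2,8,e); (3,2,e); (3,13,e); (6,8,e); (6,11,e); (10,6,e); (11,1,e); (11,8,e)


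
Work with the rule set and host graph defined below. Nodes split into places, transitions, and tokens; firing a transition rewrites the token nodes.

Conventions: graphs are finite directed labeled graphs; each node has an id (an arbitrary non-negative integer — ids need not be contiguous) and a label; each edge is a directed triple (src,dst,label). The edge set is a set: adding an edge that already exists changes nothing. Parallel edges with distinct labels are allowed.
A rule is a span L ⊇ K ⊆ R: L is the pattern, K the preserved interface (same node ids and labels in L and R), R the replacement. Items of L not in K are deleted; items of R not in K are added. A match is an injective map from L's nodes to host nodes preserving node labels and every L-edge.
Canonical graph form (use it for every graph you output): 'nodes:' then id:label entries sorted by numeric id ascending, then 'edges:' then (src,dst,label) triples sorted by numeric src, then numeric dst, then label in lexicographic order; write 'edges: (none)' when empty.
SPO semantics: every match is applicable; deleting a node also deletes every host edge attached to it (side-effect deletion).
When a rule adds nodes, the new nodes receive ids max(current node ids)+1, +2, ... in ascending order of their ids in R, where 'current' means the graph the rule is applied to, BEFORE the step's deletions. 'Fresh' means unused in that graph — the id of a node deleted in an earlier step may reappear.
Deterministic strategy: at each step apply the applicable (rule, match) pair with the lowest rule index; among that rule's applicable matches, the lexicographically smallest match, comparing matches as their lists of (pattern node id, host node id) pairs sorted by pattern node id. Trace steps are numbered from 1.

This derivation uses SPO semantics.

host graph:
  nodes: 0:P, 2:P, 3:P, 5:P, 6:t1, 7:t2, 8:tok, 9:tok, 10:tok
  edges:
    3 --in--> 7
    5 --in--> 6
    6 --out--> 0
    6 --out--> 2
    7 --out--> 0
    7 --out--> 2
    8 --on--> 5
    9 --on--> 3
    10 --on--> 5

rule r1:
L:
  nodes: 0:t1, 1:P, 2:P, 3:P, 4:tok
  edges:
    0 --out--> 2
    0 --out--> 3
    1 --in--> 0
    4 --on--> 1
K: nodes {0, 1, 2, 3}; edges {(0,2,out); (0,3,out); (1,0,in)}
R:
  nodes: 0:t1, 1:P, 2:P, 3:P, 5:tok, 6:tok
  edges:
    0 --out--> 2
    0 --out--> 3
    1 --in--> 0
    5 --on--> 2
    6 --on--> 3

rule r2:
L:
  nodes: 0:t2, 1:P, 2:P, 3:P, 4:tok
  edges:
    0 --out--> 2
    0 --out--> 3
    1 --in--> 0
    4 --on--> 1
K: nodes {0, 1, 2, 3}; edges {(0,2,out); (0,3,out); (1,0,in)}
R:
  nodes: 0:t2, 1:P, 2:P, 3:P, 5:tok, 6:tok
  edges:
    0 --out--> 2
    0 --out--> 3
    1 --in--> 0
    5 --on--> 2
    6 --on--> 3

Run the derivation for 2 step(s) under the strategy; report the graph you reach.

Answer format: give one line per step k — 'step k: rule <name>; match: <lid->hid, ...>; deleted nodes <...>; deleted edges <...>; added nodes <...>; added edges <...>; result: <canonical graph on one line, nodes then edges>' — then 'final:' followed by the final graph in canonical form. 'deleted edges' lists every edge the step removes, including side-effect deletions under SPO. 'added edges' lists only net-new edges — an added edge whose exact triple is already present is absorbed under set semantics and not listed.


step 1: rule r1; match: 0->6, 1->5, 2->0, 3->2, 4->8; deleted nodes 8; deleted edges (8,5,on); added nodes 11, 12; added edges (11,0,on); (12,2,on); result: nodes: 0:P, 2:P, 3:P, 5:P, 6:t1, 7:t2, 9:tok, 10:tok, 11:tok, 12:tok edges: (3,7,in); (5,6,in); (6,0,out); (6,2,out); (7,0,out); (7,2,out); (9,3,on); (10,5,on); (11,0,on); (12,2,on)
step 2: rule r1; match: 0->6, 1->5, 2->0, 3->2, 4->10; deleted nodes 10; deleted edges (10,5,on); added nodes 13, 14; added edges (13,0,on); (14,2,on); result: nodes: 0:P, 2:P, 3:P, 5:P, 6:t1, 7:t2, 9:tok, 11:tok, 12:tok, 13:tok, 14:tok edges: (3,7,in); (5,6,in); (6,0,out); (6,2,out); (7,0,out); (7,2,out); (9,3,on); (11,0,on); (12,2,on); (13,0,on); (14,2,on)
final:
nodes: 0:P, 2:P, 3:P, 5:P, 6:t1, 7:t2, 9:tok, 11:tok, 12:tok, 13:tok, 14:tok
edges: (3,7,in); (5,6,in); (6,0,out); (6,2,out); (7,0,out); (7,2,out); (9,3,on); (11,0,on); (12,2,on); (13,0,on); (14,2,on)


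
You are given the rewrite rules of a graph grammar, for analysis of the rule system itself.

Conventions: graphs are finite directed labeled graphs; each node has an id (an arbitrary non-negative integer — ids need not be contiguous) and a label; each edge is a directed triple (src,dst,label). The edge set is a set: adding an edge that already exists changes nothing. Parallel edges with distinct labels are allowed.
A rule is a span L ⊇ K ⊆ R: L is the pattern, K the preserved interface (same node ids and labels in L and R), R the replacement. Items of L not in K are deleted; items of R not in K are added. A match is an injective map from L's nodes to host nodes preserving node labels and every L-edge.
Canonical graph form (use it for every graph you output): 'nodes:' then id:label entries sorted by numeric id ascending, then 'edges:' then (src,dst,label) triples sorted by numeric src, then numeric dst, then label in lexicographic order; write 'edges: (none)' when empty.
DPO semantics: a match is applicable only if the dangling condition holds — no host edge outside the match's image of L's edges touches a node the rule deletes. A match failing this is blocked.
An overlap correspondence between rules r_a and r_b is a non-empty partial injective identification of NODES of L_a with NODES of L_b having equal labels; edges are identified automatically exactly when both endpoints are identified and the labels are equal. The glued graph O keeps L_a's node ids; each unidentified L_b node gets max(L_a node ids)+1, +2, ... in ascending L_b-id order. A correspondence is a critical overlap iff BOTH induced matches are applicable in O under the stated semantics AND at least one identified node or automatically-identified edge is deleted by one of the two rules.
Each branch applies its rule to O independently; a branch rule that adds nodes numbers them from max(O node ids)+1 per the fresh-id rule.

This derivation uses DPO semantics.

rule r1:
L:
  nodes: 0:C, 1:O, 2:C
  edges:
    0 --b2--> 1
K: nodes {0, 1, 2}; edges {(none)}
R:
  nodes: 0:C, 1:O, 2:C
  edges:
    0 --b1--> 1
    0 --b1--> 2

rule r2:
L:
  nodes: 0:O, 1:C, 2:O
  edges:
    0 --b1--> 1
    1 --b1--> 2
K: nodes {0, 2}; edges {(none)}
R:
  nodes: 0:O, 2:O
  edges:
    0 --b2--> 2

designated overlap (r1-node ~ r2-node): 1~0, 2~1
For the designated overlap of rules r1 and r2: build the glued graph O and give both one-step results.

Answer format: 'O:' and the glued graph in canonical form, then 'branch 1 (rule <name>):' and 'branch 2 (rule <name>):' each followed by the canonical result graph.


O:
nodes: 0:C, 1:O, 2:C, 3:O
edges: (0,1,b2); (1,2,b1); (2,3,b1)
branch 1 (rule r1):
nodes: 0:C, 1:O, 2:C, 3:O
edges: (0,1,b1); (0,2,b1); (1,2,b1); (2,3,b1)
branch 2 (rule r2):
nodes: 0:C, 1:O, 3:O
edges: (0,1,b2); (1,3,b2)


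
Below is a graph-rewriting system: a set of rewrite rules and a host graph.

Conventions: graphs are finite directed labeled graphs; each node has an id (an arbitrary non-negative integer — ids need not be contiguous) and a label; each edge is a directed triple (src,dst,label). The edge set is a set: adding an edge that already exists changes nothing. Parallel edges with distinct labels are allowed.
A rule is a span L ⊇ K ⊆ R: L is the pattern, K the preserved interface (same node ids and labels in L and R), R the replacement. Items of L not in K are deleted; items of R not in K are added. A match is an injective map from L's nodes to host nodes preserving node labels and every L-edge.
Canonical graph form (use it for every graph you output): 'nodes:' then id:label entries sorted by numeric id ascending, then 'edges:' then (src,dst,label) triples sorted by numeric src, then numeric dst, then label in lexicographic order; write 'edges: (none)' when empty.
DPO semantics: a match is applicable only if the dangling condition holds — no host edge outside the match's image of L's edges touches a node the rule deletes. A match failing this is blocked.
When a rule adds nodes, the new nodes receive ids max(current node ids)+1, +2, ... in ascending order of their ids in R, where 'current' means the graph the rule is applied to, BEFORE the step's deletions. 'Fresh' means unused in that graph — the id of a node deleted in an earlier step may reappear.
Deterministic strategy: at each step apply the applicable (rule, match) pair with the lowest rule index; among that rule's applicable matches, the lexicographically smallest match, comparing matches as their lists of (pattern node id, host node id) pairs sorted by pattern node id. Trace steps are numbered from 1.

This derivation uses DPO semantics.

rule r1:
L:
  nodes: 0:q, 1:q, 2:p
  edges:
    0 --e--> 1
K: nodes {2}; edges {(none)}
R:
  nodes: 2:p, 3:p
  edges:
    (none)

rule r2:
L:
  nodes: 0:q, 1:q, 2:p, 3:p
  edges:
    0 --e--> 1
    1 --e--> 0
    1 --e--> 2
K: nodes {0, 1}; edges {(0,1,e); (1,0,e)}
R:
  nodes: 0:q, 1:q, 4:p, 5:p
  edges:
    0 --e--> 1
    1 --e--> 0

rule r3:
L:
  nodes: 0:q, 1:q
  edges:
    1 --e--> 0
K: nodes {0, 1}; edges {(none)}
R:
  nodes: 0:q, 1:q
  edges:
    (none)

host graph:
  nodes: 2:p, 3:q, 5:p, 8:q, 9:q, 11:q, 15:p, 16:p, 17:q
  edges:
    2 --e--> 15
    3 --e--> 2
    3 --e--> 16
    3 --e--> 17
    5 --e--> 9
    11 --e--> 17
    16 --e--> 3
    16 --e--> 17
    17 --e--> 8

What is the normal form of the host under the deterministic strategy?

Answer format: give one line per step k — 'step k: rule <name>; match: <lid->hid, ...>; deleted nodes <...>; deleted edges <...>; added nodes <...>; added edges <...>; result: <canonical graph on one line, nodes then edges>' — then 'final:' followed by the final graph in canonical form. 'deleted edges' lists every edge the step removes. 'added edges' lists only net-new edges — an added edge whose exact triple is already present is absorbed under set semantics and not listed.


step 1: rule r3; match: 0->8, 1->17; deleted nodes (none); deleted edges (17,8,e); added nodes (none); added edges (none); result: nodes: 2:p, 3:q, 5:p, 8:q, 9:q, 11:q, 15:p, 16:p, 17:q edges: (2,15,e); (3,2,e); (3,16,e); (3,17,e); (5,9,e); (11,17,e); (16,3,e); (16,17,e)
step 2: rule r3; match: 0->17, 1->3; deleted nodes (none); deleted edges (3,17,e); added nodes (none); added edges (none); result: nodes: 2:p, 3:q, 5:p, 8:q, 9:q, 11:q, 15:p, 16:p, 17:q edges: (2,15,e); (3,2,e); (3,16,e); (5,9,e); (11,17,e); (16,3,e); (16,17,e)
step 3: rule r3; match: 0->17, 1->11; deleted nodes (none); deleted edges (11,17,e); added nodes (none); added edges (none); result: nodes: 2:p, 3:q, 5:p, 8:q, 9:q, 11:q, 15:p, 16:p, 17:q edges: (2,15,e); (3,2,e); (3,16,e); (5,9,e); (16,3,e); (16,17,e)
final:
nodes: 2:p, 3:q, 5:p, 8:q, 9:q, 11:q, 15:p, 16:p, 17:q
edges: (2,15,e); (3,2,e); (3,16,e); (5,9,e); (16,3,e); (16,17,e)


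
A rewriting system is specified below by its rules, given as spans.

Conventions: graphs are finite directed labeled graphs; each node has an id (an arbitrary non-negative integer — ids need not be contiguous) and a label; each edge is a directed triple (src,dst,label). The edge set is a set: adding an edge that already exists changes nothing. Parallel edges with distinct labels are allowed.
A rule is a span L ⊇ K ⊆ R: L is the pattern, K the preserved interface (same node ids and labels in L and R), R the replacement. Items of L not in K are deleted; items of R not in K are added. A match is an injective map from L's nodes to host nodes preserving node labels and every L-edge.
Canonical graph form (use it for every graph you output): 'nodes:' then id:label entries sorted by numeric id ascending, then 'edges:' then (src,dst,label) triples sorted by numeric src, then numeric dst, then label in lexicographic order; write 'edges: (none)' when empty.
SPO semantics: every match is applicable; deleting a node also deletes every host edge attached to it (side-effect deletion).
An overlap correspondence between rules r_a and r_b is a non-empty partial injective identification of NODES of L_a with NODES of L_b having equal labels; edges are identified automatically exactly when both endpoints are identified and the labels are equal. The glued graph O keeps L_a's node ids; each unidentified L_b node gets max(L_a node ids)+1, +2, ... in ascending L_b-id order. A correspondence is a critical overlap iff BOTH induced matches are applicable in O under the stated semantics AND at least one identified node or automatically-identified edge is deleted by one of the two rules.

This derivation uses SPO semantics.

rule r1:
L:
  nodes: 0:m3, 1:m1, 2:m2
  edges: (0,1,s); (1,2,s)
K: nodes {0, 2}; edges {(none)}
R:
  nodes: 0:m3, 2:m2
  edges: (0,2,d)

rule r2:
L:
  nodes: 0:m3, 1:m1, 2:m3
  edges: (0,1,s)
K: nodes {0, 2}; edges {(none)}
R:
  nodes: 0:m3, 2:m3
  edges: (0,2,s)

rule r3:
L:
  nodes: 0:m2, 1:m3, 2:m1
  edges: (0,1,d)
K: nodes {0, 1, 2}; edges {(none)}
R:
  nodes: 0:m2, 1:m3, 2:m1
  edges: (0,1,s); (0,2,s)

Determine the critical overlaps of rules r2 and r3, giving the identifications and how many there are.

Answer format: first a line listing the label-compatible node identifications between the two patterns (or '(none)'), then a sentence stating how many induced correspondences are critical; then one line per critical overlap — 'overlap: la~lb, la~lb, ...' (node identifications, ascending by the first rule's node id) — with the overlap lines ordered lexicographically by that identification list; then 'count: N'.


label-compatible node identifications between L(r2) and L(r3): 0~1, 1~2, 2~1
3 of the induced correspondences are critical overlaps of r2 and r3.
overlap: 0~1, 1~2
overlap: 1~2
overlap: 1~2, 2~1
count: 3


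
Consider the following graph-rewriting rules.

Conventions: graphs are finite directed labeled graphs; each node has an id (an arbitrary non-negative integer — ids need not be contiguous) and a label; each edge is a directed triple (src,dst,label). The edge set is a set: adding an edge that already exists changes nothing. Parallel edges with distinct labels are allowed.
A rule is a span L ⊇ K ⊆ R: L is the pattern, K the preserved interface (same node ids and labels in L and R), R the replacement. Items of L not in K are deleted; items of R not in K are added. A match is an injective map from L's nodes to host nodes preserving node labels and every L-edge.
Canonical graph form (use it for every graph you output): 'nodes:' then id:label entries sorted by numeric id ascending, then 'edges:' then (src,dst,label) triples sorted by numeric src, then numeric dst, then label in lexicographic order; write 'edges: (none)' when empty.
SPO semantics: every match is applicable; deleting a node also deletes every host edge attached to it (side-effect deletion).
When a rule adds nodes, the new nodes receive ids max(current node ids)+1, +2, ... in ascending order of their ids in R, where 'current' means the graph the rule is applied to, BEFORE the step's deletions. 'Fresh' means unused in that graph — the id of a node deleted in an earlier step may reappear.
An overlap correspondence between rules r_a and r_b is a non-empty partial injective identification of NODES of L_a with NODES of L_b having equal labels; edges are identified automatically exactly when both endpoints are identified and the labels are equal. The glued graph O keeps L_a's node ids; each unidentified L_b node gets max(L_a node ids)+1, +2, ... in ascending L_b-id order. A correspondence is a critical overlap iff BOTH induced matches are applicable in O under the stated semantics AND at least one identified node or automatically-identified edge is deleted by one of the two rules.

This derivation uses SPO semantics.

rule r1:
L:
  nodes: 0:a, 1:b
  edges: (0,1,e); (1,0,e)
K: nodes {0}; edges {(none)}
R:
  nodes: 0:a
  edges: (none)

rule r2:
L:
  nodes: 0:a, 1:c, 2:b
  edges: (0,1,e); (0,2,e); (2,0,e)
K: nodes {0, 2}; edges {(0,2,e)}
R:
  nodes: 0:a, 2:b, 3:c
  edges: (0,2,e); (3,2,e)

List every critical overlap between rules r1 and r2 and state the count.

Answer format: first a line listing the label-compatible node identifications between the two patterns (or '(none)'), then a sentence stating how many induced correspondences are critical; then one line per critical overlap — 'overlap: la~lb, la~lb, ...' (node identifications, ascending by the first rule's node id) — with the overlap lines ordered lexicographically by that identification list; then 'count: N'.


label-compatible node identifications between L(r1) and L(r2): 0~0, 1~2
2 of the induced correspondences are critical overlaps of r1 and r2.
overlap: 0~0, 1~2
overlap: 1~2
count: 2


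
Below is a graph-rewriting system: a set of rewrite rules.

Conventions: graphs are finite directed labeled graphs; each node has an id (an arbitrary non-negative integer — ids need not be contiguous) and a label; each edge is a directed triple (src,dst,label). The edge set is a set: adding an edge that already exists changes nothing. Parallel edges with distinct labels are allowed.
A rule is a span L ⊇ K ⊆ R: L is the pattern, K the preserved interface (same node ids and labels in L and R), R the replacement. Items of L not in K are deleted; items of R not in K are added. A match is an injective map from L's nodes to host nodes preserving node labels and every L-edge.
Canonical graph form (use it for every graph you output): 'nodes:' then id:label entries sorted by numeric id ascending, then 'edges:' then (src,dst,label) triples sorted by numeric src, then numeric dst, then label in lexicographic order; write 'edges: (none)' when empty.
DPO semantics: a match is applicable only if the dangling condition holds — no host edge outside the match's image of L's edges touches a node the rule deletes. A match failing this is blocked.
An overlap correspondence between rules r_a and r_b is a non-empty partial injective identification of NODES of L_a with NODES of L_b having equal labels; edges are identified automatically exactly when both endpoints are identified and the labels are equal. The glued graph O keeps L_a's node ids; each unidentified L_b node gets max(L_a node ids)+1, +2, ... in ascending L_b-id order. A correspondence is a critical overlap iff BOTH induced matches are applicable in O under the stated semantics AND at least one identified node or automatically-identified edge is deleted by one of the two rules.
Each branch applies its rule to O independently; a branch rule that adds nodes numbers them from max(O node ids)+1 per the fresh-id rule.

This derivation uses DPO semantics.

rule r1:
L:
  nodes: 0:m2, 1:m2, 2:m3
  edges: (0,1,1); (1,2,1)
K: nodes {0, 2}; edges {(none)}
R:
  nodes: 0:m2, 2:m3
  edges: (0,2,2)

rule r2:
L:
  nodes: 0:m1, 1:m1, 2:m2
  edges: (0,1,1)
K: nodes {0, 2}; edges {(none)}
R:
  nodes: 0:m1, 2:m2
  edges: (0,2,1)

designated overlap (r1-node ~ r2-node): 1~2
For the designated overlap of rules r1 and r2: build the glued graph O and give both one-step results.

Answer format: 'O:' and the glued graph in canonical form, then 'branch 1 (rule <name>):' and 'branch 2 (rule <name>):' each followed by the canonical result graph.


O:
nodes: 0:m2, 1:m2, 2:m3, 3:m1, 4:m1
edges: (0,1,1); (1,2,1); (3,4,1)
branch 1 (rule r1):
nodes: 0:m2, 2:m3, 3:m1, 4:m1
edges: (0,2,2); (3,4,1)
branch 2 (rule r2):
nodes: 0:m2, 1:m2, 2:m3, 3:m1
edges: (0,1,1); (1,2,1); (3,1,1)


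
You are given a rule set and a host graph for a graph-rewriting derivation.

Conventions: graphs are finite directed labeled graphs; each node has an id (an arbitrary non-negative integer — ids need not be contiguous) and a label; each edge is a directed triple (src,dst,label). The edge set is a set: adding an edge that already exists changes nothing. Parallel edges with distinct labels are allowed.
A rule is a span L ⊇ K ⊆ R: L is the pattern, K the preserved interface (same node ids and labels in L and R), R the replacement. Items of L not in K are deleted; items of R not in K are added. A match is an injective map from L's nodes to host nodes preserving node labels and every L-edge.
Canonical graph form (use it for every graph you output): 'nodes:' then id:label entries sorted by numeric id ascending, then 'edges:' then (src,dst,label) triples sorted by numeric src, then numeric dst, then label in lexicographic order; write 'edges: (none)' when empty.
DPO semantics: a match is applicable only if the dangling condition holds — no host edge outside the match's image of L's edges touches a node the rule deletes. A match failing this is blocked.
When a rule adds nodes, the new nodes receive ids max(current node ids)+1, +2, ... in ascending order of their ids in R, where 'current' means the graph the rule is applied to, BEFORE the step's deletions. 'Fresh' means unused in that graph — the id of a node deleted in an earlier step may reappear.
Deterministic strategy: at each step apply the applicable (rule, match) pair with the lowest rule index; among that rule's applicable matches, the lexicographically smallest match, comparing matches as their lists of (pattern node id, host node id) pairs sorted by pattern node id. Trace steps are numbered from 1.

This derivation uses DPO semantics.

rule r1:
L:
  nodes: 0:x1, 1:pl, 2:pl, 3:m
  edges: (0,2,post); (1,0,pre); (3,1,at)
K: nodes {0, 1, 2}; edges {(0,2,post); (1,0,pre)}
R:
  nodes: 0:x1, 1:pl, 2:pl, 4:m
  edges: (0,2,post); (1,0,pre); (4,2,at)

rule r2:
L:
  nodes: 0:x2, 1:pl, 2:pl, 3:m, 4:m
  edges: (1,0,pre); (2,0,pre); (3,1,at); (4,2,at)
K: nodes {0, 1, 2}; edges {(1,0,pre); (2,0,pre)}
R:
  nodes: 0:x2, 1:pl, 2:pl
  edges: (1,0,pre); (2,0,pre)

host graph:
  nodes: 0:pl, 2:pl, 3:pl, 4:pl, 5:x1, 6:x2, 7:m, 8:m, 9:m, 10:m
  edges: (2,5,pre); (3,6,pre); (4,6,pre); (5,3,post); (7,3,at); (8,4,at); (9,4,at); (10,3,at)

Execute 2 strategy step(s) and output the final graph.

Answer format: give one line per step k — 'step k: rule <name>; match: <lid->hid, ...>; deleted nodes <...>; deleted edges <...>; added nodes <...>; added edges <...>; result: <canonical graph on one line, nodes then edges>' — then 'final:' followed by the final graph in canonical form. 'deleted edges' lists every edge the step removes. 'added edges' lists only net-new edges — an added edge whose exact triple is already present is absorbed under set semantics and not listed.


step 1: rule r2; match: 0->6, 1->3, 2->4, 3->7, 4->8; deleted nodes 7, 8; deleted edges (7,3,at); (8,4,at); added nodes (none); added edges (none); result: nodes: 0:pl, 2:pl, 3:pl, 4:pl, 5:x1, 6:x2, 9:m, 10:m edges: (2,5,pre); (3,6,pre); (4,6,pre); (5,3,post); (9,4,at); (10,3,at)
step 2: rule r2; match: 0->6, 1->3, 2->4, 3->10, 4->9; deleted nodes 9, 10; deleted edges (9,4,at); (10,3,at); added nodes (none); added edges (none); result: nodes: 0:pl, 2:pl, 3:pl, 4:pl, 5:x1, 6:x2 edges: (2,5,pre); (3,6,pre); (4,6,pre); (5,3,post)
final:
nodes: 0:pl, 2:pl, 3:pl, 4:pl, 5:x1, 6:x2
edges: (2,5,pre); (3,6,pre); (4,6,pre); (5,3,post)


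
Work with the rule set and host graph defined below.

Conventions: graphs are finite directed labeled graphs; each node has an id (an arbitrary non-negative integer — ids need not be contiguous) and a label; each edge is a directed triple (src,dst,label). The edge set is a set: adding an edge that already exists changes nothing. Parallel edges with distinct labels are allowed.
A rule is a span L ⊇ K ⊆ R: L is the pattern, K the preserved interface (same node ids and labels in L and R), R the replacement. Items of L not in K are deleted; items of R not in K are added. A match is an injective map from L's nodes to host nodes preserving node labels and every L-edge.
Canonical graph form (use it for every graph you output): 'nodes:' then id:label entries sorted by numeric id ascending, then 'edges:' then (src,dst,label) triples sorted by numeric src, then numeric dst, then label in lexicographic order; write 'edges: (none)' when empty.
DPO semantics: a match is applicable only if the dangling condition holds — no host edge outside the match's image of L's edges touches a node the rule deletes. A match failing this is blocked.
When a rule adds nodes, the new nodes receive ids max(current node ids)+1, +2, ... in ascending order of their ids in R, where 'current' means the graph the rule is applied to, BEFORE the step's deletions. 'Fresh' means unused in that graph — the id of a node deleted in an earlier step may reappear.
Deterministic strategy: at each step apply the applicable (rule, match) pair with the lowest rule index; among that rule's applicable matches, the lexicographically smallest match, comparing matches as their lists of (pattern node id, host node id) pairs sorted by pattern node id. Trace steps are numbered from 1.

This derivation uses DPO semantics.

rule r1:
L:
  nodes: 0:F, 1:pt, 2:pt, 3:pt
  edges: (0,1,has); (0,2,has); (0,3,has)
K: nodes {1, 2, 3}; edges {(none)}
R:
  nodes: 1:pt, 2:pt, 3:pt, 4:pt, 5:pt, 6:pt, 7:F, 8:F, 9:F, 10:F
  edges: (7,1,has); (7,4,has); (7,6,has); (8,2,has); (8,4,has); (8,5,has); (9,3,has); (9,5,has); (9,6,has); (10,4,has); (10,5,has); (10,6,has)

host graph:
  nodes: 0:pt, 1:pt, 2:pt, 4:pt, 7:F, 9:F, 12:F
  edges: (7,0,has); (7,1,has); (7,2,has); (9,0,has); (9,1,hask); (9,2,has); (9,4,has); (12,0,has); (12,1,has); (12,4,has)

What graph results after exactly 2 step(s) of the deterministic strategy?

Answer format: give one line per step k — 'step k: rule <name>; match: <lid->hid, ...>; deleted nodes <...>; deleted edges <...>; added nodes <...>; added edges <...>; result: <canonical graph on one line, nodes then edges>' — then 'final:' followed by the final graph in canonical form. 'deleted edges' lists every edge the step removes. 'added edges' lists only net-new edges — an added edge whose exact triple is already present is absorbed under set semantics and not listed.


step 1: rule r1; match: 0->7, 1->0, 2->1, 3->2; deleted nodes 7; deleted edges (7,0,has); (7,1,has); (7,2,has); added nodes 13, 14, 15, 16, 17, 18, 19; added edges (16,0,has); (16,13,has); (16,15,has); (17,1,has); (17,13,has); (17,14,has); (18,2,has); (18,14,has); (18,15,has); (19,13,has); (19,14,has); (19,15,has); result: nodes: 0:pt, 1:pt, 2:pt, 4:pt, 9:F, 12:F, 13:pt, 14:pt, 15:pt, 16:F, 17:F, 18:F, 19:F edges: (9,0,has); (9,1,hask); (9,2,has); (9,4,has); (12,0,has); (12,1,has); (12,4,has); (16,0,has); (16,13,has); (16,15,has); (17,1,has); (17,13,has); (17,14,has); (18,2,has); (18,14,has); (18,15,has); (19,13,has); (19,14,has); (19,15,has)
step 2: rule r1; match: 0->12, 1->0, 2->1, 3->4; deleted nodes 12; deleted edges (12,0,has); (12,1,has); (12,4,has); added nodes 20, 21, 22, 23, 24, 25, 26; added edges (23,0,has); (23,20,has); (23,22,has); (24,1,has); (24,20,has); (24,21,has); (25,4,has); (25,21,has); (25,22,has); (26,20,has); (26,21,has); (26,22,has); result: nodes: 0:pt, 1:pt, 2:pt, 4:pt, 9:F, 13:pt, 14:pt, 15:pt, 16:F, 17:F, 18:F, 19:F, 20:pt, 21:pt, 22:pt, 23:F, 24:F, 25:F, 26:F edges: (9,0,has); (9,1,hask); (9,2,has); (9,4,has); (16,0,has); (16,13,has); (16,15,has); (17,1,has); (17,13,has); (17,14,has); (18,2,has); (18,14,has); (18,15,has); (19,13,has); (19,14,has); (19,15,has); (23,0,has); (23,20,has); (23,22,has); (24,1,has); (24,20,has); (24,21,has); (25,4,has); (25,21,has); (25,22,has); (26,20,has); (26,21,has); (26,22,has)
final:
nodes: 0:pt, 1:pt, 2:pt, 4:pt, 9:F, 13:pt, 14:pt, 15:pt, 16:F, 17:F, 18:F, 19:F, 20:pt, 21:pt, 22:pt, 23:F, 24:F, 25:F, 26:F
edges: (9,0,has); (9,1,hask); (9,2,has); (9,4,has); (16,0,has); (16,13,has); (16,15,has); (17,1,has); (17,13,has); (17,14,has); (18,2,has); (18,14,has); (18,15,has); (19,13,has); (19,14,has); (19,15,has); (23,0,has); (23,20,has); (23,22,has); (24,1,has); (24,20,has); (24,21,has); (25,4,has); (25,21,has); (25,22,has); (26,20,has); (26,21,has); (26,22,has)


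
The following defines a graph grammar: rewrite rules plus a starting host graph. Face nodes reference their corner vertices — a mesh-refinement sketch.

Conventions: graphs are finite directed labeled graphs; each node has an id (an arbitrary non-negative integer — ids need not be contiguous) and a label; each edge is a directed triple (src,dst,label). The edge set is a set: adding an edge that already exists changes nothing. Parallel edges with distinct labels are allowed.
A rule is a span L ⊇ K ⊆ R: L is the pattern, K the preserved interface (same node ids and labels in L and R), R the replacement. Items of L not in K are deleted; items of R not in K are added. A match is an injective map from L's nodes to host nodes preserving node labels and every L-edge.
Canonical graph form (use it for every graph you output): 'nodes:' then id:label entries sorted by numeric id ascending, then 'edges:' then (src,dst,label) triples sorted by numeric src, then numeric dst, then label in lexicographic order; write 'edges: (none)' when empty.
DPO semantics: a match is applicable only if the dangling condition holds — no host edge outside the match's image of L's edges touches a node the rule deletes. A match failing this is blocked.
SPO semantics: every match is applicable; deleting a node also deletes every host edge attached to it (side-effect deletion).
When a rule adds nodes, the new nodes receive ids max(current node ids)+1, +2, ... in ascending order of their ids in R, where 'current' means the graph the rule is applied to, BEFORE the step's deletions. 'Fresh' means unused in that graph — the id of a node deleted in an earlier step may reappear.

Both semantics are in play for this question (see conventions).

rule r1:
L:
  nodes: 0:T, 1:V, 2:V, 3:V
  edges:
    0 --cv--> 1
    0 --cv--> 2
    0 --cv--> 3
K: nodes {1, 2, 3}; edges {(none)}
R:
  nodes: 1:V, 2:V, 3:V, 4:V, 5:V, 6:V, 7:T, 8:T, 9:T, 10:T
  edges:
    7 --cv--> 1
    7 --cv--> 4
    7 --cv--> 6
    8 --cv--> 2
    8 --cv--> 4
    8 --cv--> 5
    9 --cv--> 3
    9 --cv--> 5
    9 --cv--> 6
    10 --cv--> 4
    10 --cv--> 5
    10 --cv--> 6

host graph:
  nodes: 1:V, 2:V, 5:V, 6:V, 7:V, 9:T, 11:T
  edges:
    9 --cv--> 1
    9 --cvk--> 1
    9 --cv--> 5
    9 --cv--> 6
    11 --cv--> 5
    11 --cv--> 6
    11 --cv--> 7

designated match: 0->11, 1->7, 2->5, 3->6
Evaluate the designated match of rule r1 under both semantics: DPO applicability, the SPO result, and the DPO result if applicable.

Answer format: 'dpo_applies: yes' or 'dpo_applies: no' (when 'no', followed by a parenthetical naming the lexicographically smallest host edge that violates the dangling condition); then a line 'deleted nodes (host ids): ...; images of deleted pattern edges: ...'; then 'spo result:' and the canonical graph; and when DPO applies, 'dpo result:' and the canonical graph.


dpo_applies: yes
deleted nodes (host ids): 11; images of deleted pattern edges: (11,5,cv); (11,6,cv); (11,7,cv)
spo result:
nodes: 1:V, 2:V, 5:V, 6:V, 7:V, 9:T, 12:V, 13:V, 14:V, 15:T, 16:T, 17:T, 18:T
edges: (9,1,cv); (9,1,cvk); (9,5,cv); (9,6,cv); (15,7,cv); (15,12,cv); (15,14,cv); (16,5,cv); (16,12,cv); (16,13,cv); (17,6,cv); (17,13,cv); (17,14,cv); (18,12,cv); (18,13,cv); (18,14,cv)
dpo result:
nodes: 1:V, 2:V, 5:V, 6:V, 7:V, 9:T, 12:V, 13:V, 14:V, 15:T, 16:T, 17:T, 18:T
edges: (9,1,cv); (9,1,cvk); (9,5,cv); (9,6,cv); (15,7,cv); (15,12,cv); (15,14,cv); (16,5,cv); (16,12,cv); (16,13,cv); (17,6,cv); (17,13,cv); (17,14,cv); (18,12,cv); (18,13,cv); (18,14,cv)


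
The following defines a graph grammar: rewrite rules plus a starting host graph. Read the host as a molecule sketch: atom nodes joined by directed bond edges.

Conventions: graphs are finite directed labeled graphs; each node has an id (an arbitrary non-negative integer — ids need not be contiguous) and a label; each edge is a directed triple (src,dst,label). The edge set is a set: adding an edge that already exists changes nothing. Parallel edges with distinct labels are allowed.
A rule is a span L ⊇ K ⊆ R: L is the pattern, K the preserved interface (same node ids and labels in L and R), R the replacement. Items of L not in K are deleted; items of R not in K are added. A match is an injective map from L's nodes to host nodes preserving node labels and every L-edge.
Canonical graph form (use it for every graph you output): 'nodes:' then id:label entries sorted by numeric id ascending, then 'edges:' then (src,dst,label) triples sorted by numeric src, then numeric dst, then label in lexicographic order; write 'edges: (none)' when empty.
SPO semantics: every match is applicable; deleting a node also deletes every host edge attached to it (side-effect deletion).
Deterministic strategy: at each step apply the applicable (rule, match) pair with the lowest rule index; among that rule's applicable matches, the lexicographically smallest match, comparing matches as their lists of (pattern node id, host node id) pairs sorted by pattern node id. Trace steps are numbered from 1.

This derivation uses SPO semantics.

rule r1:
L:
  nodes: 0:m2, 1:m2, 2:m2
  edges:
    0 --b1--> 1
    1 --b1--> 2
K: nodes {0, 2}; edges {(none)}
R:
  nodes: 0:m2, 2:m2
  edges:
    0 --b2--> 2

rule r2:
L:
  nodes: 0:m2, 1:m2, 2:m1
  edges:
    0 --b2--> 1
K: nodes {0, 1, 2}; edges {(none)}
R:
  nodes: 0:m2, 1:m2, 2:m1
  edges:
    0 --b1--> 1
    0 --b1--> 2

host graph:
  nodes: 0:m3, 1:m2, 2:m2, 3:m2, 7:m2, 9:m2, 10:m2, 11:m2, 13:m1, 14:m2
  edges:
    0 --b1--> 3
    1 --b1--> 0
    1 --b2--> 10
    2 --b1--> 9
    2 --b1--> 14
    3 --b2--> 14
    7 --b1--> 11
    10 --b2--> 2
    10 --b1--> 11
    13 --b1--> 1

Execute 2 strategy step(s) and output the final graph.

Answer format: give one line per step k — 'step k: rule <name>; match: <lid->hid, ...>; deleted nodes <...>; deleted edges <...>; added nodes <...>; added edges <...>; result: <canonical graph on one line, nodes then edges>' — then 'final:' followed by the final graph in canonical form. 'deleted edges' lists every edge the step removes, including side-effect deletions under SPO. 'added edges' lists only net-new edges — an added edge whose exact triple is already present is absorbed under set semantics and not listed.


step 1: rule r2; match: 0->1, 1->10, 2->13; deleted nodes (none); deleted edges (1,10,b2); added nodes (none); added edges (1,10,b1); (1,13,b1); result: nodes: 0:m3, 1:m2, 2:m2, 3:m2, 7:m2, 9:m2, 10:m2, 11:m2, 13:m1, 14:m2 edges: (0,3,b1); (1,0,b1); (1,10,b1); (1,13,b1); (2,9,b1); (2,14,b1); (3,14,b2); (7,11,b1); (10,2,b2); (10,11,b1); (13,1,b1)
step 2: rule r1; match: 0->1, 1->10, 2->11; deleted nodes 10; deleted edges (1,10,b1); (10,2,b2); (10,11,b1); added nodes (none); added edges (1,11,b2); result: nodes: 0:m3, 1:m2, 2:m2, 3:m2, 7:m2, 9:m2, 11:m2, 13:m1, 14:m2 edges: (0,3,b1); (1,0,b1); (1,11,b2); (1,13,b1); (2,9,b1); (2,14,b1); (3,14,b2); (7,11,b1); (13,1,b1)
final:
nodes: 0:m3, 1:m2, 2:m2, 3:m2, 7:m2, 9:m2, 11:m2, 13:m1, 14:m2
edges: (0,3,b1); (1,0,b1); (1,11,b2); (1,13,b1); (2,9,b1); (2,14,b1); (3,14,b2); (7,11,b1); (13,1,b1)
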